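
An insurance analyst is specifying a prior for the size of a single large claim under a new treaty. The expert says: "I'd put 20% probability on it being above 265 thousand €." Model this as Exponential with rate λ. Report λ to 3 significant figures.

λ ≈ 0.00607

P(T > 265.0) = e^(−λ·265.0) = 0.2, so λ = −ln(0.2)/265.0 = 0.00607.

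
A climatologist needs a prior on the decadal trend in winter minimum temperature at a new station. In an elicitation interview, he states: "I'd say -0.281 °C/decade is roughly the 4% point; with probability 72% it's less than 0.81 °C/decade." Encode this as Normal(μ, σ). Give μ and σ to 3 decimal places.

μ = 0.538, σ = 0.468

The p-quantile of Normal(μ,σ) is μ + z_p·σ, with z_{0.04} = -1.751 and z_{0.72} = 0.5828.
Eliminate σ: μ = (z₂·x₁ − z₁·x₂)/(z₂ − z₁) = (0.5828·-0.281 − (-1.751)·0.81)/2.334 = 0.538.
Then σ = (x₂ − x₁)/(z₂ − z₁) = (0.81 − -0.281)/2.334 = 0.468.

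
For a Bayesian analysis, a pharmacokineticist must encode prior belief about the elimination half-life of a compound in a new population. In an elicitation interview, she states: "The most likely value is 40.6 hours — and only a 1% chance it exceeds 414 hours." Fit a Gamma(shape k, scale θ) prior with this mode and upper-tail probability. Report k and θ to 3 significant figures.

k ≈ 1.57, θ ≈ 71.2

Gamma(k,θ) with k>1 has mode (k−1)θ, so θ = 40.6/(k−1).
Need P(X < 414) = 0.99 with θ tied to k this way. Start at k = 2, θ = 40.6: P(X<414) ≈ 1.000.
Too high — lower k to spread out. Iterating converges to k ≈ 1.57.
Then θ = 40.6/(1.57−1) ≈ 71.2.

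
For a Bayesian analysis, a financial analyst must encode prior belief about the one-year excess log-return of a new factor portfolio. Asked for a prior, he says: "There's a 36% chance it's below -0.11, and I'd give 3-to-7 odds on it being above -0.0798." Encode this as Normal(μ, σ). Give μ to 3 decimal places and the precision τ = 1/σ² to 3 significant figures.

For Normal(μ,σ), the p-quantile is μ + z_p·σ. Here z_{0.36} = -0.3585, z_{0.7} = 0.5244.
So -0.11 = μ − 0.3585σ and -0.0798 = μ + 0.5244σ.
Subtracting: σ = (-0.0798 − -0.11)/(0.5244 − (-0.3585)) = 0.034.
Then μ = -0.11 − (-0.3585)·0.034 = -0.098.
Precision τ = 1/σ² = 1/0.03421² = 855.

μ = -0.098, τ = 855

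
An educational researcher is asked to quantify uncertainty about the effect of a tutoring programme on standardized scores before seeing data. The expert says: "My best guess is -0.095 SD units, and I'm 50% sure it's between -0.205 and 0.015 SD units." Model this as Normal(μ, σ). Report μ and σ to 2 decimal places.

μ = -0.10, σ = 0.16

A symmetric 50% interval runs μ ± z·σ with z = 0.6745.
Half-width = 0.11, so σ = 0.11/0.6745 = 0.16.
μ is the stated best guess, -0.10.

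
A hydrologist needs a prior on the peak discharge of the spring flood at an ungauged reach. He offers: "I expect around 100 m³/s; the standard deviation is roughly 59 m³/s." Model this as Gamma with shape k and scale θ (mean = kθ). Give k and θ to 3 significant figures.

k ≈ 2.87, θ ≈ 34.8

For Gamma(k, scale θ): mean = kθ, variance = kθ², so CV = 1/√k.
CV = SD/mean = 59/100 = 0.59, hence k = 1/CV² = 2.87.
Then θ = mean/k = 100/2.87 = 34.8.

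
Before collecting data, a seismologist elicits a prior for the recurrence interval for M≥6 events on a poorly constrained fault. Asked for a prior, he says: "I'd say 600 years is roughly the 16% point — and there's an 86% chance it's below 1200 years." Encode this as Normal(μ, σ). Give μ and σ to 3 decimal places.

The p-quantile of Normal(μ,σ) is μ + z_p·σ, with z_{0.16} = -0.9945 and z_{0.86} = 1.08.
Eliminate σ: μ = (z₂·x₁ − z₁·x₂)/(z₂ − z₁) = (1.08·600 − (-0.9945)·1200)/2.075 = 887.585.
Then σ = (x₂ − x₁)/(z₂ − z₁) = (1200 − 600)/2.075 = 289.188.

μ = 887.585, σ = 289.188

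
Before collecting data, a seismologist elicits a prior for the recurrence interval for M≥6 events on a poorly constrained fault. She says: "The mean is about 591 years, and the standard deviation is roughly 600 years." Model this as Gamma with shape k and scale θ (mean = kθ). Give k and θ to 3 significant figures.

k ≈ 0.97, θ ≈ 609

For Gamma(k, scale θ): mean = kθ, variance = kθ², so CV = 1/√k.
CV = SD/mean = 600/591 = 1.015, hence k = 1/CV² = 0.97.
Then θ = mean/k = 591/0.97 = 609.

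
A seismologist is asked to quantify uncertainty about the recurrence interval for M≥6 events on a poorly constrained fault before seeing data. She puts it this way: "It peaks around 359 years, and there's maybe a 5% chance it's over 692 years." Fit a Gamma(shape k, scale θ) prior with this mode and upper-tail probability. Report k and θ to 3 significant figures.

k ≈ 7.45, θ ≈ 55.7

Gamma(k,θ) with k>1 has mode (k−1)θ, so θ = 359/(k−1).
Need P(X < 692) = 0.95 with θ tied to k this way. Start at k = 2, θ = 359: P(X<692) ≈ 0.574.
Too low — raise k to concentrate. Iterating converges to k ≈ 7.45.
Then θ = 359/(7.45−1) ≈ 55.7.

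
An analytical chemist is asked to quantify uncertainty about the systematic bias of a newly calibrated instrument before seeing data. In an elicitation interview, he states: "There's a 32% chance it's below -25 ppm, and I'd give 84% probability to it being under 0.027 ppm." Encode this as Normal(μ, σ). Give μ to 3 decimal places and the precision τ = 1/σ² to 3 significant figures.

The p-quantile of Normal(μ,σ) is μ + z_p·σ, with z_{0.32} = -0.4677 and z_{0.84} = 0.9945.
Eliminate σ: μ = (z₂·x₁ − z₁·x₂)/(z₂ − z₁) = (0.9945·-25 − (-0.4677)·0.027)/1.462 = -16.995.
Then σ = (x₂ − x₁)/(z₂ − z₁) = (0.027 − -25)/1.462 = 17.116.
Precision τ = 1/σ² = 1/17.12² = 0.00341.

μ = -16.995, τ = 0.00341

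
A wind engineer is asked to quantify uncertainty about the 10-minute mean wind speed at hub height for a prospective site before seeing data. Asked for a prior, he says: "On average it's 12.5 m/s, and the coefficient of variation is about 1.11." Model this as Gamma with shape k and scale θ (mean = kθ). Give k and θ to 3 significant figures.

For Gamma(k, scale θ): mean = kθ, variance = kθ², so CV = 1/√k.
CV = 1.11, hence k = 1/CV² = 0.812.
Then θ = mean/k = 12.5/0.812 = 15.4.

k ≈ 0.812, θ ≈ 15.4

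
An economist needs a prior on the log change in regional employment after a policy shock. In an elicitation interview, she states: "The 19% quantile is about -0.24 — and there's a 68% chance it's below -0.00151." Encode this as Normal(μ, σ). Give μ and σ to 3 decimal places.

For Normal(μ,σ), the p-quantile is μ + z_p·σ. Here z_{0.19} = -0.8779, z_{0.68} = 0.4677.
So -0.24 = μ − 0.8779σ and -0.00151 = μ + 0.4677σ.
Subtracting: σ = (-0.00151 − -0.24)/(0.4677 − (-0.8779)) = 0.177.
Then μ = -0.24 − (-0.8779)·0.177 = -0.084.

μ = -0.084, σ = 0.177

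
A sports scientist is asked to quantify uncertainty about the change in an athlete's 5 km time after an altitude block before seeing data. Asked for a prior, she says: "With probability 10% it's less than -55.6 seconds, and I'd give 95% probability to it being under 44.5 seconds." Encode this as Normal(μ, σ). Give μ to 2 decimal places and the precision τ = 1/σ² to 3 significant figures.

μ = -11.76, τ = 0.000855

For Normal(μ,σ), the p-quantile is μ + z_p·σ. Here z_{0.1} = -1.282, z_{0.95} = 1.645.
So -55.6 = μ − 1.282σ and 44.5 = μ + 1.645σ.
Subtracting: σ = (44.5 − -55.6)/(1.645 − (-1.282)) = 34.21.
Then μ = -55.6 − (-1.282)·34.21 = -11.76.
Precision τ = 1/σ² = 1/34.21² = 0.000855.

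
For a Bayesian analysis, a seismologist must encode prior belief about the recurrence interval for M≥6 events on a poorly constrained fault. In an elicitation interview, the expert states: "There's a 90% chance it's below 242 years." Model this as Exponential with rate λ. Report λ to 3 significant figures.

λ ≈ 0.00951

P(T < 242.0) = 1 − e^(−λ·242.0) = 0.9, so λ = −ln(1−0.9)/242.0 = −ln(0.1)/242.0 = 0.00951.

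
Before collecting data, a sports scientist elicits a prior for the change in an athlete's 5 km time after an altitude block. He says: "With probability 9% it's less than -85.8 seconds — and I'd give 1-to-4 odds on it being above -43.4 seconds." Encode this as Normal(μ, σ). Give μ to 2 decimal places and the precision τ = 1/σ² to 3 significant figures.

For Normal(μ,σ), the p-quantile is μ + z_p·σ. Here z_{0.09} = -1.341, z_{0.8} = 0.8416.
So -85.8 = μ − 1.341σ and -43.4 = μ + 0.8416σ.
Subtracting: σ = (-43.4 − -85.8)/(0.8416 − (-1.341)) = 19.43.
Then μ = -85.8 − (-1.341)·19.43 = -59.75.
Precision τ = 1/σ² = 1/19.43² = 0.00265.

μ = -59.75, τ = 0.00265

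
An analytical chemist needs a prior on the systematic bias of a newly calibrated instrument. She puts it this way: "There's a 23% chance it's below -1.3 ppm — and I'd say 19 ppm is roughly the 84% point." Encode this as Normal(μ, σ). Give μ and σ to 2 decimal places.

μ = 7.35, σ = 11.71

For Normal(μ,σ), the p-quantile is μ + z_p·σ. Here z_{0.23} = -0.7388, z_{0.84} = 0.9945.
So -1.3 = μ − 0.7388σ and 19 = μ + 0.9945σ.
Subtracting: σ = (19 − -1.3)/(0.9945 − (-0.7388)) = 11.71.
Then μ = -1.3 − (-0.7388)·11.71 = 7.35.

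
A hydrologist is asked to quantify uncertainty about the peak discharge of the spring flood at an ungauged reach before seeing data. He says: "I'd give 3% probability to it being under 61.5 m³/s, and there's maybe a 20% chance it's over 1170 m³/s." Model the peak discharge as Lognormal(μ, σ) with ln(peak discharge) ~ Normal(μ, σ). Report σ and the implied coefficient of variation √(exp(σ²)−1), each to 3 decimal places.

σ ≈ 1.082, CV ≈ 1.491

If T ~ Lognormal(μ,σ) then ln T ~ Normal(μ,σ), so the p-quantile of ln T is μ + z_p·σ.
ln(61.5) = 4.119 and ln(1170) = 7.065; z_{0.03} = -1.881, z_{0.8} = 0.8416.
σ = (7.065 − 4.119)/(0.8416 − (-1.881)) = 1.082.
μ = 4.119 − (-1.881)·1.082 = 6.154.
CV = √(exp(σ²)−1) = √(exp(1.1708)−1) = 1.491.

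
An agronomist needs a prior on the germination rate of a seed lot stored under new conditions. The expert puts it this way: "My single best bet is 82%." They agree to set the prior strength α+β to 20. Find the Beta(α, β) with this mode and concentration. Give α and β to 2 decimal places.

α = 15.76, β = 4.24

For α,β > 1 the Beta mode is (α−1)/(α+β−2). With α+β = 20, the mode is (α−1)/18.
Set (α−1)/18 = 0.82 → α = 1 + 0.82·18 = 15.76.
β = 20 − α = 4.24.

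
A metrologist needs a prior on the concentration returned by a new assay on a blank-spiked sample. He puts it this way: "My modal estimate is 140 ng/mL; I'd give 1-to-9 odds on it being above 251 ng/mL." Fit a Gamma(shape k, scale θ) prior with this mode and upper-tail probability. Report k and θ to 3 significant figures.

k ≈ 6.58, θ ≈ 25.1

Gamma(k,θ) with k>1 has mode (k−1)θ, so θ = 140/(k−1).
Need P(X < 251) = 0.9 with θ tied to k this way. Start at k = 2, θ = 140: P(X<251) ≈ 0.535.
Too low — raise k to concentrate. Iterating converges to k ≈ 6.58.
Then θ = 140/(6.58−1) ≈ 25.1.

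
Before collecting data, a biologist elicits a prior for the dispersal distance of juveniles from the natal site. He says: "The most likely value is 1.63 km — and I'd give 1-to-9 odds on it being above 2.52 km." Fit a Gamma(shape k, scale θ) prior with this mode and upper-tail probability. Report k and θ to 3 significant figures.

k ≈ 10.8, θ ≈ 0.166

Gamma(k,θ) with k>1 has mode (k−1)θ, so θ = 1.63/(k−1).
Need P(X < 2.52) = 0.9 with θ tied to k this way. Start at k = 2, θ = 1.63: P(X<2.52) ≈ 0.457.
Too low — raise k to concentrate. Iterating converges to k ≈ 10.8.
Then θ = 1.63/(10.8−1) ≈ 0.166.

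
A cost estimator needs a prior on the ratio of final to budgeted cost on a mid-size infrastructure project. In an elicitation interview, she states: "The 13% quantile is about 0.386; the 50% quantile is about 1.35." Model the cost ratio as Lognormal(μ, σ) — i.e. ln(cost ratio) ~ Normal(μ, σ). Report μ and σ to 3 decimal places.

If T ~ Lognormal(μ,σ) then ln T ~ Normal(μ,σ), so the p-quantile of ln T is μ + z_p·σ.
ln(0.386) = -0.9519 and ln(1.35) = 0.3001; z_{0.13} = -1.126, z_{0.5} = 0.
σ = (0.3001 − -0.9519)/(0 − (-1.126)) = 1.112.
μ = -0.9519 − (-1.126)·1.112 = 0.300.

μ ≈ 0.300, σ ≈ 1.112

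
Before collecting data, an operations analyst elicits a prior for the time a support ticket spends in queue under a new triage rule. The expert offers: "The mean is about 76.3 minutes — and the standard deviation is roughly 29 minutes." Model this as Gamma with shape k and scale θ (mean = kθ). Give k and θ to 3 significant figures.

k ≈ 6.92, θ ≈ 11

For Gamma(k, scale θ): mean = kθ, variance = kθ², so CV = 1/√k.
CV = SD/mean = 29/76.3 = 0.3801, hence k = 1/CV² = 6.92.
Then θ = mean/k = 76.3/6.92 = 11.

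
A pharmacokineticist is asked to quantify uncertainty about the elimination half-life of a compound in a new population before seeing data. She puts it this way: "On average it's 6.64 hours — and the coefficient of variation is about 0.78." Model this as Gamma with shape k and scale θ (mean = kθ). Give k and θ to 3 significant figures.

k ≈ 1.64, θ ≈ 4.04

For Gamma(k, scale θ): mean = kθ, variance = kθ², so CV = 1/√k.
CV = 0.78, hence k = 1/CV² = 1.64.
Then θ = mean/k = 6.64/1.64 = 4.04.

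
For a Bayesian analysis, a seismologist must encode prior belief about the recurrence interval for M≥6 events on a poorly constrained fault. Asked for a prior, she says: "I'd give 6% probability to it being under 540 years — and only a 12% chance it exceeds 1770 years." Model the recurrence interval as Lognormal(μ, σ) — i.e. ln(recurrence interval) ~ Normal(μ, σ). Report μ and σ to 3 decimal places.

If T ~ Lognormal(μ,σ) then ln T ~ Normal(μ,σ), so the p-quantile of ln T is μ + z_p·σ.
ln(540) = 6.292 and ln(1770) = 7.479; z_{0.06} = -1.555, z_{0.88} = 1.175.
σ = (7.479 − 6.292)/(1.175 − (-1.555)) = 0.435.
μ = 6.292 − (-1.555)·0.435 = 6.968.

μ ≈ 6.968, σ ≈ 0.435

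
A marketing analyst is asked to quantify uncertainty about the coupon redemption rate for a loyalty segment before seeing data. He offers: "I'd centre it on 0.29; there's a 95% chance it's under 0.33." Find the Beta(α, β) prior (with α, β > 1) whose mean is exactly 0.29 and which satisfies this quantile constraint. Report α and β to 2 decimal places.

α ≈ 104.11, β ≈ 254.89

With mean 0.29 fixed, write α = 0.29s, β = 0.71s where s = α+β.
Need P(θ < 0.33) = 0.95 under Beta(0.29s, 0.71s). Normal approximation: (q−m)/√(m(1−m)/s) ≈ z_{0.95} = 1.64, so s ≈ 0.29·0.71·(1.64)²/(0.33−0.29)² = 348.2.
At s = 348.2: P(θ<0.33) ≈ 0.947. Adjusting to match 0.95 gives s ≈ 359.00.
So α = 0.29·359.00 ≈ 104.11, β = 0.71·359.00 ≈ 254.89.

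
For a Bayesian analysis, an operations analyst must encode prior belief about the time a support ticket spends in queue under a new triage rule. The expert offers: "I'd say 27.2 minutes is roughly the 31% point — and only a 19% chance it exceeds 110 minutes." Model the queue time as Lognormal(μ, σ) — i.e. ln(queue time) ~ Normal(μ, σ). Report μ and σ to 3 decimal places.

μ ≈ 3.808, σ ≈ 1.017

If T ~ Lognormal(μ,σ) then ln T ~ Normal(μ,σ), so the p-quantile of ln T is μ + z_p·σ.
ln(27.2) = 3.303 and ln(110) = 4.7; z_{0.31} = -0.4959, z_{0.81} = 0.8779.
σ = (4.7 − 3.303)/(0.8779 − (-0.4959)) = 1.017.
μ = 3.303 − (-0.4959)·1.017 = 3.808.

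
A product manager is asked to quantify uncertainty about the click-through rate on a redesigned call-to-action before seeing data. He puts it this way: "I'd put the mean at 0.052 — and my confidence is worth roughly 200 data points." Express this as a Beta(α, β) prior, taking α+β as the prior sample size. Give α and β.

Under the effective-sample-size interpretation, Beta(α, β) has prior mean α/(α+β) and prior sample size α+β.
So α+β = 200 and α/(α+β) = 0.052, giving α = 0.052·200 = 10.4 and β = 200 − 10.4 = 189.6.

α = 10.4, β = 189.6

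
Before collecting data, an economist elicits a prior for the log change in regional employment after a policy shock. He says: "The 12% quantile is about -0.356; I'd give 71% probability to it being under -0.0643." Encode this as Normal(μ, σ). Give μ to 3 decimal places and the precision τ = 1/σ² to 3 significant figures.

μ = -0.158, τ = 35.1

The p-quantile of Normal(μ,σ) is μ + z_p·σ, with z_{0.12} = -1.175 and z_{0.71} = 0.5534.
Eliminate σ: μ = (z₂·x₁ − z₁·x₂)/(z₂ − z₁) = (0.5534·-0.356 − (-1.175)·-0.0643)/1.728 = -0.158.
Then σ = (x₂ − x₁)/(z₂ − z₁) = (-0.0643 − -0.356)/1.728 = 0.169.
Precision τ = 1/σ² = 1/0.1688² = 35.1.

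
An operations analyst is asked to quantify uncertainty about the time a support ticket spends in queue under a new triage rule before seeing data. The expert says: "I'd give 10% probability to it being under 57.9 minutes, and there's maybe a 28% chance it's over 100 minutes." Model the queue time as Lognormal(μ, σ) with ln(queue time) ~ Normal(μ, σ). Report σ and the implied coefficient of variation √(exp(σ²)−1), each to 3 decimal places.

If T ~ Lognormal(μ,σ) then ln T ~ Normal(μ,σ), so the p-quantile of ln T is μ + z_p·σ.
ln(57.9) = 4.059 and ln(100) = 4.605; z_{0.1} = -1.282, z_{0.72} = 0.5828.
σ = (4.605 − 4.059)/(0.5828 − (-1.282)) = 0.293.
μ = 4.059 − (-1.282)·0.293 = 4.434.
CV = √(exp(σ²)−1) = √(exp(0.0859)−1) = 0.300.

σ ≈ 0.293, CV ≈ 0.300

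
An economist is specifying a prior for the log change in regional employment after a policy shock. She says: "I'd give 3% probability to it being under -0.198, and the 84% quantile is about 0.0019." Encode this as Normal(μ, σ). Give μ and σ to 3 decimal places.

μ = -0.067, σ = 0.070

For Normal(μ,σ), the p-quantile is μ + z_p·σ. Here z_{0.03} = -1.881, z_{0.84} = 0.9945.
So -0.198 = μ − 1.881σ and 0.0019 = μ + 0.9945σ.
Subtracting: σ = (0.0019 − -0.198)/(0.9945 − (-1.881)) = 0.070.
Then μ = -0.198 − (-1.881)·0.070 = -0.067.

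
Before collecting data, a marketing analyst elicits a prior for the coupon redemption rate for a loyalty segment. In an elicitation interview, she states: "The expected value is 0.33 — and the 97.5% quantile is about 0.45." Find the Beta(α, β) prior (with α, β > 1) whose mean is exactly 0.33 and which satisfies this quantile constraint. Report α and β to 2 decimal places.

With mean 0.33 fixed, write α = 0.33s, β = 0.67s where s = α+β.
Need P(θ < 0.45) = 0.975 under Beta(0.33s, 0.67s). Normal approximation: (q−m)/√(m(1−m)/s) ≈ z_{0.975} = 1.96, so s ≈ 0.33·0.67·(1.96)²/(0.45−0.33)² = 59.0.
At s = 59.0: P(θ<0.45) ≈ 0.971. Adjusting to match 0.975 gives s ≈ 62.83.
So α = 0.33·62.83 ≈ 20.73, β = 0.67·62.83 ≈ 42.09.

α ≈ 20.73, β ≈ 42.09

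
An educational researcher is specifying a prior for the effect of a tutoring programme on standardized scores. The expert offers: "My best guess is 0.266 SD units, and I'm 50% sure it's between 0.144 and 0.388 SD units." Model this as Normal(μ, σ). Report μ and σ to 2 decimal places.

A symmetric 50% interval runs μ ± z·σ with z = 0.6745.
Half-width = 0.122, so σ = 0.122/0.6745 = 0.18.
μ is the stated best guess, 0.27.

μ = 0.27, σ = 0.18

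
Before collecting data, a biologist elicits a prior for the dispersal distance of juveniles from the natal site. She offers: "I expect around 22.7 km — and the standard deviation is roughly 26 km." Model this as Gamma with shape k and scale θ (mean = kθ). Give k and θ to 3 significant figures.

For Gamma(k, scale θ): mean = kθ, variance = kθ², so CV = 1/√k.
CV = SD/mean = 26/22.7 = 1.145, hence k = 1/CV² = 0.762.
Then θ = mean/k = 22.7/0.762 = 29.8.

k ≈ 0.762, θ ≈ 29.8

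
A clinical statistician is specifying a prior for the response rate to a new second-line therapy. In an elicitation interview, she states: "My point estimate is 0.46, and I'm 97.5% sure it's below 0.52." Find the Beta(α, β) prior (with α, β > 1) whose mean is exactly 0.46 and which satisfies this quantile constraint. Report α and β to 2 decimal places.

α ≈ 122.44, β ≈ 143.73

With mean 0.46 fixed, write α = 0.46s, β = 0.54s where s = α+β.
Need P(θ < 0.52) = 0.975 under Beta(0.46s, 0.54s). Normal approximation: (q−m)/√(m(1−m)/s) ≈ z_{0.975} = 1.96, so s ≈ 0.46·0.54·(1.96)²/(0.52−0.46)² = 265.1.
At s = 265.1: P(θ<0.52) ≈ 0.975. Adjusting to match 0.975 gives s ≈ 266.16.
So α = 0.46·266.16 ≈ 122.44, β = 0.54·266.16 ≈ 143.73.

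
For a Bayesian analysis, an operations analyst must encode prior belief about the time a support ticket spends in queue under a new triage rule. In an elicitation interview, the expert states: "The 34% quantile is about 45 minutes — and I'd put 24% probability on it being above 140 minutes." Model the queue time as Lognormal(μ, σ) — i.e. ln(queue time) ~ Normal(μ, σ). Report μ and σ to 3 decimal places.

If T ~ Lognormal(μ,σ) then ln T ~ Normal(μ,σ), so the p-quantile of ln T is μ + z_p·σ.
ln(45) = 3.807 and ln(140) = 4.942; z_{0.34} = -0.4125, z_{0.76} = 0.7063.
σ = (4.942 − 3.807)/(0.7063 − (-0.4125)) = 1.014.
μ = 3.807 − (-0.4125)·1.014 = 4.225.

μ ≈ 4.225, σ ≈ 1.014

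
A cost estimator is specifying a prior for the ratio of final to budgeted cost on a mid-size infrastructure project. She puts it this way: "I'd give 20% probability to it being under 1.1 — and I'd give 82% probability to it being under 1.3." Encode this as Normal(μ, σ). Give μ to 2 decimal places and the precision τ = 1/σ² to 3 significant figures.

μ = 1.20, τ = 77.2

The p-quantile of Normal(μ,σ) is μ + z_p·σ, with z_{0.2} = -0.8416 and z_{0.82} = 0.9154.
Eliminate σ: μ = (z₂·x₁ − z₁·x₂)/(z₂ − z₁) = (0.9154·1.1 − (-0.8416)·1.3)/1.757 = 1.20.
Then σ = (x₂ − x₁)/(z₂ − z₁) = (1.3 − 1.1)/1.757 = 0.11.
Precision τ = 1/σ² = 1/0.1138² = 77.2.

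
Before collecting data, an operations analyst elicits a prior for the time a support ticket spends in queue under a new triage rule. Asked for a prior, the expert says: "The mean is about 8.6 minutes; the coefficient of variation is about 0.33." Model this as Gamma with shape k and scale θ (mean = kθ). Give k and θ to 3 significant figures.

k ≈ 9.18, θ ≈ 0.937

For Gamma(k, scale θ): mean = kθ, variance = kθ², so CV = 1/√k.
CV = 0.33, hence k = 1/CV² = 9.18.
Then θ = mean/k = 8.6/9.18 = 0.937.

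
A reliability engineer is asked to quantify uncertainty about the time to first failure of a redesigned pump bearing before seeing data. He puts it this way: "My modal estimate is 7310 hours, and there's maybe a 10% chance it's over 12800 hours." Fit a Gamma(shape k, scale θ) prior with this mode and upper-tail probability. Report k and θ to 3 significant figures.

Gamma(k,θ) with k>1 has mode (k−1)θ, so θ = 7310/(k−1).
Need P(X < 12800) = 0.9 with θ tied to k this way. Start at k = 2, θ = 7310: P(X<12800) ≈ 0.522.
Too low — raise k to concentrate. Iterating converges to k ≈ 7.05.
Then θ = 7310/(7.05−1) ≈ 1210.

k ≈ 7.05, θ ≈ 1210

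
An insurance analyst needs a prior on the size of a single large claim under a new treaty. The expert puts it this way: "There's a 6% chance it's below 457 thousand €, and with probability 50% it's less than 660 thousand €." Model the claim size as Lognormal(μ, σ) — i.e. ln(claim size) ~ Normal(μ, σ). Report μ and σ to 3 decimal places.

If T ~ Lognormal(μ,σ) then ln T ~ Normal(μ,σ), so the p-quantile of ln T is μ + z_p·σ.
ln(457) = 6.125 and ln(660) = 6.492; z_{0.06} = -1.555, z_{0.5} = 0.
σ = (6.492 − 6.125)/(0 − (-1.555)) = 0.236.
μ = 6.125 − (-1.555)·0.236 = 6.492.

μ ≈ 6.492, σ ≈ 0.236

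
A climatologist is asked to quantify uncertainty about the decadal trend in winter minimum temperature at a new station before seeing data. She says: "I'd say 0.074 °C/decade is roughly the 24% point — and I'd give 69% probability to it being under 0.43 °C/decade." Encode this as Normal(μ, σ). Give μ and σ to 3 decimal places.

μ = 0.283, σ = 0.296

The p-quantile of Normal(μ,σ) is μ + z_p·σ, with z_{0.24} = -0.7063 and z_{0.69} = 0.4959.
Eliminate σ: μ = (z₂·x₁ − z₁·x₂)/(z₂ − z₁) = (0.4959·0.074 − (-0.7063)·0.43)/1.202 = 0.283.
Then σ = (x₂ − x₁)/(z₂ − z₁) = (0.43 − 0.074)/1.202 = 0.296.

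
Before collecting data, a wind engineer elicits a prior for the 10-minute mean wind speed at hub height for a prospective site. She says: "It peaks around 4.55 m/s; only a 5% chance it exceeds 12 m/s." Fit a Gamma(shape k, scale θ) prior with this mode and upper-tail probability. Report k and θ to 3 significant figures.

Gamma(k,θ) with k>1 has mode (k−1)θ, so θ = 4.55/(k−1).
Need P(X < 12) = 0.95 with θ tied to k this way. Start at k = 2, θ = 4.55: P(X<12) ≈ 0.740.
Too low — raise k to concentrate. Iterating converges to k ≈ 3.87.
Then θ = 4.55/(3.87−1) ≈ 1.59.

k ≈ 3.87, θ ≈ 1.59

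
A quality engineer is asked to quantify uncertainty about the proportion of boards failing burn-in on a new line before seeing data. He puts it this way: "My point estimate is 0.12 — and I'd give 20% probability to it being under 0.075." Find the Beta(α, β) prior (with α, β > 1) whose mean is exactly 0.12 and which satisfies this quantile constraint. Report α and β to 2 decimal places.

With mean 0.12 fixed, write α = 0.12s, β = 0.88s where s = α+β.
Need P(θ < 0.075) = 0.2 under Beta(0.12s, 0.88s). Normal approximation: (q−m)/√(m(1−m)/s) ≈ z_{0.2} = -0.842, so s ≈ 0.12·0.88·(-0.842)²/(0.075−0.12)² = 36.9.
At s = 36.9: P(θ<0.075) ≈ 0.205. Adjusting to match 0.2 gives s ≈ 38.24.
So α = 0.12·38.24 ≈ 4.59, β = 0.88·38.24 ≈ 33.65.

α ≈ 4.59, β ≈ 33.65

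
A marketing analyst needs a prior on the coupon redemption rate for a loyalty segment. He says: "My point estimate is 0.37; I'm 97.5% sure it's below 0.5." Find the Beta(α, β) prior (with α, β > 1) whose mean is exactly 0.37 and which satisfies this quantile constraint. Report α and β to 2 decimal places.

α ≈ 20.47, β ≈ 34.85

With mean 0.37 fixed, write α = 0.37s, β = 0.63s where s = α+β.
Need P(θ < 0.5) = 0.975 under Beta(0.37s, 0.63s). Normal approximation: (q−m)/√(m(1−m)/s) ≈ z_{0.975} = 1.96, so s ≈ 0.37·0.63·(1.96)²/(0.5−0.37)² = 53.0.
At s = 53.0: P(θ<0.5) ≈ 0.973. Adjusting to match 0.975 gives s ≈ 55.31.
So α = 0.37·55.31 ≈ 20.47, β = 0.63·55.31 ≈ 34.85.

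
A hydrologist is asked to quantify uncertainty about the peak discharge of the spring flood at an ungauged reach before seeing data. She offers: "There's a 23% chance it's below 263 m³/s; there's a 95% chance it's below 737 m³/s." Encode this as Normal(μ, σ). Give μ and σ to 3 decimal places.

μ = 409.920, σ = 198.850

For Normal(μ,σ), the p-quantile is μ + z_p·σ. Here z_{0.23} = -0.7388, z_{0.95} = 1.645.
So 263 = μ − 0.7388σ and 737 = μ + 1.645σ.
Subtracting: σ = (737 − 263)/(1.645 − (-0.7388)) = 198.850.
Then μ = 263 − (-0.7388)·198.850 = 409.920.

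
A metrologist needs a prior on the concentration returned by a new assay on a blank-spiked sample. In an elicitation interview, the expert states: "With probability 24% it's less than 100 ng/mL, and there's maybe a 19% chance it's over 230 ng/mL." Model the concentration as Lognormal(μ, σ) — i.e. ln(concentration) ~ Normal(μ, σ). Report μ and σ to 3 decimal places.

μ ≈ 4.977, σ ≈ 0.526

If T ~ Lognormal(μ,σ) then ln T ~ Normal(μ,σ), so the p-quantile of ln T is μ + z_p·σ.
ln(100) = 4.605 and ln(230) = 5.438; z_{0.24} = -0.7063, z_{0.81} = 0.8779.
σ = (5.438 − 4.605)/(0.8779 − (-0.7063)) = 0.526.
μ = 4.605 − (-0.7063)·0.526 = 4.977.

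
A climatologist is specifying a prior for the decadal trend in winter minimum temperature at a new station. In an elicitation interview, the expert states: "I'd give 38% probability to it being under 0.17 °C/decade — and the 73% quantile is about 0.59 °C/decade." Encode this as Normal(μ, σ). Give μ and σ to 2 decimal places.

The p-quantile of Normal(μ,σ) is μ + z_p·σ, with z_{0.38} = -0.3055 and z_{0.73} = 0.6128.
Eliminate σ: μ = (z₂·x₁ − z₁·x₂)/(z₂ − z₁) = (0.6128·0.17 − (-0.3055)·0.59)/0.9183 = 0.31.
Then σ = (x₂ − x₁)/(z₂ − z₁) = (0.59 − 0.17)/0.9183 = 0.46.

μ = 0.31, σ = 0.46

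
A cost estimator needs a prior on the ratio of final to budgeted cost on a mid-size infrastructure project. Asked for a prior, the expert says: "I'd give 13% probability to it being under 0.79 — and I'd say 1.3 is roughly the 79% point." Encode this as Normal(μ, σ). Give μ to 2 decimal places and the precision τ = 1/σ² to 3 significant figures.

For Normal(μ,σ), the p-quantile is μ + z_p·σ. Here z_{0.13} = -1.126, z_{0.79} = 0.8064.
So 0.79 = μ − 1.126σ and 1.3 = μ + 0.8064σ.
Subtracting: σ = (1.3 − 0.79)/(0.8064 − (-1.126)) = 0.26.
Then μ = 0.79 − (-1.126)·0.26 = 1.09.
Precision τ = 1/σ² = 1/0.2639² = 14.4.

μ = 1.09, τ = 14.4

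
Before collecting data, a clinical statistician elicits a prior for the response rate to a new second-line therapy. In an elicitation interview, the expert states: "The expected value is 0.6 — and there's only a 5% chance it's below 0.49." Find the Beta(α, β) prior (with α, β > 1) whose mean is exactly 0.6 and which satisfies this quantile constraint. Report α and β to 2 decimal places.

With mean 0.6 fixed, write α = 0.6s, β = 0.4s where s = α+β.
Need P(θ < 0.49) = 0.05 under Beta(0.6s, 0.4s). Normal approximation: (q−m)/√(m(1−m)/s) ≈ z_{0.05} = -1.64, so s ≈ 0.6·0.4·(-1.64)²/(0.49−0.6)² = 53.7.
At s = 53.7: P(θ<0.49) ≈ 0.052. Adjusting to match 0.05 gives s ≈ 54.86.
So α = 0.6·54.86 ≈ 32.91, β = 0.4·54.86 ≈ 21.94.

α ≈ 32.91, β ≈ 21.94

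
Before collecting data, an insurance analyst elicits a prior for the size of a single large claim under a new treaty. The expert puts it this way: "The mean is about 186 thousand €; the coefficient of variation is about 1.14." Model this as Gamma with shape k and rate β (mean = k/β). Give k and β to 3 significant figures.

k ≈ 0.769, β ≈ 0.00414

For Gamma(k, rate β): mean = k/β, variance = k/β², so CV = 1/√k.
CV = 1.14, hence k = 1/CV² = 0.769.
Then β = k/mean = 0.769/186 = 0.00414.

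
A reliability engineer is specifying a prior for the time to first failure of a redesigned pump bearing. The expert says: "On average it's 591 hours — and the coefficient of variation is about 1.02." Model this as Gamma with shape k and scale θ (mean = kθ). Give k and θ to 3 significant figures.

k ≈ 0.961, θ ≈ 615

For Gamma(k, scale θ): mean = kθ, variance = kθ², so CV = 1/√k.
CV = 1.02, hence k = 1/CV² = 0.961.
Then θ = mean/k = 591/0.961 = 615.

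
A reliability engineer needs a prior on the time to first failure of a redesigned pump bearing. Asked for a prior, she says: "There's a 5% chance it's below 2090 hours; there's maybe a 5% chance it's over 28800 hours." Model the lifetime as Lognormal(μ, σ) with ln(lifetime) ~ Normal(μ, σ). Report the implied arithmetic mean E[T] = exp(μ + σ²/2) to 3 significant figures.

E[T] ≈ 10700 hours

If T ~ Lognormal(μ,σ) then ln T ~ Normal(μ,σ), so the p-quantile of ln T is μ + z_p·σ.
ln(2090) = 7.645 and ln(28800) = 10.27; z_{0.05} = -1.645, z_{0.95} = 1.645.
σ = (10.27 − 7.645)/(1.645 − (-1.645)) = 0.797.
μ = 7.645 − (-1.645)·0.797 = 8.957.
E[T] = exp(μ + σ²/2) = exp(8.957 + 0.3179) = 10700 hours.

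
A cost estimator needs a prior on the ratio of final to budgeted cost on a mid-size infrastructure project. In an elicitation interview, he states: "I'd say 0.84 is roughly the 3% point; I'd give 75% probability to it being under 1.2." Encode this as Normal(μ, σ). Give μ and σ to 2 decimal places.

The p-quantile of Normal(μ,σ) is μ + z_p·σ, with z_{0.03} = -1.881 and z_{0.75} = 0.6745.
Eliminate σ: μ = (z₂·x₁ − z₁·x₂)/(z₂ − z₁) = (0.6745·0.84 − (-1.881)·1.2)/2.555 = 1.10.
Then σ = (x₂ − x₁)/(z₂ − z₁) = (1.2 − 0.84)/2.555 = 0.14.

μ = 1.10, σ = 0.14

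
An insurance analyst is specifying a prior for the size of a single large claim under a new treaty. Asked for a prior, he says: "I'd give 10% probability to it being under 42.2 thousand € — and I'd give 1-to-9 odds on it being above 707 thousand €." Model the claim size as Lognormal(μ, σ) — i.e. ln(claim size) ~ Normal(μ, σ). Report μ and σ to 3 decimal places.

If T ~ Lognormal(μ,σ) then ln T ~ Normal(μ,σ), so the p-quantile of ln T is μ + z_p·σ.
ln(42.2) = 3.742 and ln(707) = 6.561; z_{0.1} = -1.282, z_{0.9} = 1.282.
σ = (6.561 − 3.742)/(1.282 − (-1.282)) = 1.100.
μ = 3.742 − (-1.282)·1.100 = 5.152.

μ ≈ 5.152, σ ≈ 1.100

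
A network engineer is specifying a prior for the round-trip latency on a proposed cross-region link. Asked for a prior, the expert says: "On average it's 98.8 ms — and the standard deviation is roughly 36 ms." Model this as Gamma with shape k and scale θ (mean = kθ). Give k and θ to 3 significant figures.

For Gamma(k, scale θ): mean = kθ, variance = kθ², so CV = 1/√k.
CV = SD/mean = 36/98.8 = 0.3644, hence k = 1/CV² = 7.53.
Then θ = mean/k = 98.8/7.53 = 13.1.

k ≈ 7.53, θ ≈ 13.1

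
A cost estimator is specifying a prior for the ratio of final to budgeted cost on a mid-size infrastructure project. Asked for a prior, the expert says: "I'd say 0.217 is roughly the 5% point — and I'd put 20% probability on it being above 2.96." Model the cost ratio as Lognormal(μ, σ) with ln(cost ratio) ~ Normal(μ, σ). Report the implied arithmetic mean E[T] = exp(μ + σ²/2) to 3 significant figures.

E[T] ≈ 2.12

If T ~ Lognormal(μ,σ) then ln T ~ Normal(μ,σ), so the p-quantile of ln T is μ + z_p·σ.
ln(0.217) = -1.528 and ln(2.96) = 1.085; z_{0.05} = -1.645, z_{0.8} = 0.8416.
σ = (1.085 − -1.528)/(0.8416 − (-1.645)) = 1.051.
μ = -1.528 − (-1.645)·1.051 = 0.201.
E[T] = exp(μ + σ²/2) = exp(0.201 + 0.5522) = 2.12.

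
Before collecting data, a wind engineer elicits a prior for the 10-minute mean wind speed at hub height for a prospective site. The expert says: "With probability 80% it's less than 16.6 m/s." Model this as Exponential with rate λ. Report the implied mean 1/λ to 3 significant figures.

mean ≈ 10.3 m/s

P(T < 16.6) = 1 − e^(−λ·16.6) = 0.8, so λ = −ln(1−0.8)/16.6 = −ln(0.2)/16.6 = 0.097.
Mean = 1/λ = 10.3 m/s.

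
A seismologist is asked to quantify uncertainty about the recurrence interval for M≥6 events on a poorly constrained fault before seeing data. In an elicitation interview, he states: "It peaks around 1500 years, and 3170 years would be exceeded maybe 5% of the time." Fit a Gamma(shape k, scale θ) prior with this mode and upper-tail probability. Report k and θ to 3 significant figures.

Gamma(k,θ) with k>1 has mode (k−1)θ, so θ = 1500/(k−1).
Need P(X < 3170) = 0.95 with θ tied to k this way. Start at k = 2, θ = 1500: P(X<3170) ≈ 0.624.
Too low — raise k to concentrate. Iterating converges to k ≈ 5.93.
Then θ = 1500/(5.93−1) ≈ 304.

k ≈ 5.93, θ ≈ 304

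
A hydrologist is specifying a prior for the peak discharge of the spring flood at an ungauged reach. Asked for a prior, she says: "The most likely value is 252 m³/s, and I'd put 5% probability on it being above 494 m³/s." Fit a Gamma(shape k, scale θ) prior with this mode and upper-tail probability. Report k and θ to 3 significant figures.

Gamma(k,θ) with k>1 has mode (k−1)θ, so θ = 252/(k−1).
Need P(X < 494) = 0.95 with θ tied to k this way. Start at k = 2, θ = 252: P(X<494) ≈ 0.583.
Too low — raise k to concentrate. Iterating converges to k ≈ 7.12.
Then θ = 252/(7.12−1) ≈ 41.1.

k ≈ 7.12, θ ≈ 41.1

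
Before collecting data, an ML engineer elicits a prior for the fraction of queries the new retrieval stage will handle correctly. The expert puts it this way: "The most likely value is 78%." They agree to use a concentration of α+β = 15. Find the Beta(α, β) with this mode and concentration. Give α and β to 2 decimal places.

α = 11.14, β = 3.86

For α,β > 1 the Beta mode is (α−1)/(α+β−2). With α+β = 15, the mode is (α−1)/13.
Set (α−1)/13 = 0.78 → α = 1 + 0.78·13 = 11.14.
β = 15 − α = 3.86.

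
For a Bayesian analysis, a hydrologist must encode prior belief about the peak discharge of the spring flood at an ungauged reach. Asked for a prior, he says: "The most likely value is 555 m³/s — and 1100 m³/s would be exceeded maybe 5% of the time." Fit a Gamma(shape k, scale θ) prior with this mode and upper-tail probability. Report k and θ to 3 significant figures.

k ≈ 6.93, θ ≈ 93.7

Gamma(k,θ) with k>1 has mode (k−1)θ, so θ = 555/(k−1).
Need P(X < 1100) = 0.95 with θ tied to k this way. Start at k = 2, θ = 555: P(X<1100) ≈ 0.589.
Too low — raise k to concentrate. Iterating converges to k ≈ 6.93.
Then θ = 555/(6.93−1) ≈ 93.7.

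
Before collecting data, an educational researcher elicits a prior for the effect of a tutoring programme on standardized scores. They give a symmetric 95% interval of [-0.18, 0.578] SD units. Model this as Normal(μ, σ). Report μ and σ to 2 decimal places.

μ = 0.20, σ = 0.19

A symmetric 95% interval runs μ ± z·σ with z = 1.96.
Half-width = 0.379, so σ = 0.379/1.96 = 0.19.
μ is the interval midpoint, 0.20.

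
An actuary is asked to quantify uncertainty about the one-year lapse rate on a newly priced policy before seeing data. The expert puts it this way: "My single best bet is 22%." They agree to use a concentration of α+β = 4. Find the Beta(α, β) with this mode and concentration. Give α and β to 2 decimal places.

α = 1.44, β = 2.56

For α,β > 1 the Beta mode is (α−1)/(α+β−2). With α+β = 4, the mode is (α−1)/2.
Set (α−1)/2 = 0.22 → α = 1 + 0.22·2 = 1.44.
β = 4 − α = 2.56.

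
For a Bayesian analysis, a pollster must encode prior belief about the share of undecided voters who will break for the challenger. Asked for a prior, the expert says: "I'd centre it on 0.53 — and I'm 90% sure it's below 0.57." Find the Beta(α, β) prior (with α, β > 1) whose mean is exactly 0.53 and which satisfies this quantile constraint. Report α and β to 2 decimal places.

α ≈ 135.00, β ≈ 119.72

With mean 0.53 fixed, write α = 0.53s, β = 0.47s where s = α+β.
Need P(θ < 0.57) = 0.9 under Beta(0.53s, 0.47s). Normal approximation: (q−m)/√(m(1−m)/s) ≈ z_{0.9} = 1.28, so s ≈ 0.53·0.47·(1.28)²/(0.57−0.53)² = 255.7.
At s = 255.7: P(θ<0.57) ≈ 0.900. Adjusting to match 0.9 gives s ≈ 254.72.
So α = 0.53·254.72 ≈ 135.00, β = 0.47·254.72 ≈ 119.72.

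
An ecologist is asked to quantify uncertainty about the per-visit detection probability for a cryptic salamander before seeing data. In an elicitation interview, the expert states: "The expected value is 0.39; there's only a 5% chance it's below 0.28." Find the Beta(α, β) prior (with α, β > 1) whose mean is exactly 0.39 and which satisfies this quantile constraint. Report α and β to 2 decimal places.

α ≈ 19.46, β ≈ 30.44

With mean 0.39 fixed, write α = 0.39s, β = 0.61s where s = α+β.
Need P(θ < 0.28) = 0.05 under Beta(0.39s, 0.61s). Normal approximation: (q−m)/√(m(1−m)/s) ≈ z_{0.05} = -1.64, so s ≈ 0.39·0.61·(-1.64)²/(0.28−0.39)² = 53.2.
At s = 53.2: P(θ<0.28) ≈ 0.045. Adjusting to match 0.05 gives s ≈ 49.91.
So α = 0.39·49.91 ≈ 19.46, β = 0.61·49.91 ≈ 30.44.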